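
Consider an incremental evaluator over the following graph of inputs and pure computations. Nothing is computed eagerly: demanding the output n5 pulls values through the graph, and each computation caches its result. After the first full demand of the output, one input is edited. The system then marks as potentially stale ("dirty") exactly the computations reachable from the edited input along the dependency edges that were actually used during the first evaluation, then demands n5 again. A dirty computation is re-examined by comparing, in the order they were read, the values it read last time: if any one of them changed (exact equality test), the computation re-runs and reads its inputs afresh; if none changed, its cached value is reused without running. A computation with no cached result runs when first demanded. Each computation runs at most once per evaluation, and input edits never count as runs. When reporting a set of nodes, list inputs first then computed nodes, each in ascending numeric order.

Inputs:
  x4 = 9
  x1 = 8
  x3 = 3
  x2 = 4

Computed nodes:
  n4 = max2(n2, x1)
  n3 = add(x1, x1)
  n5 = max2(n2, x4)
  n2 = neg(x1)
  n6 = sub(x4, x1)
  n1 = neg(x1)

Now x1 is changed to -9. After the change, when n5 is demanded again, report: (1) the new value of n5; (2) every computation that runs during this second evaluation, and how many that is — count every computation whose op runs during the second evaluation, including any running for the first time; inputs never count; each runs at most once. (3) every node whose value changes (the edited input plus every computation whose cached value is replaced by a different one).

n5 now evaluates to 9.
Run set: n2, n5 (2 run).
Changed values: x1, n2.

Initial pass — values computed on the first demand:
  n2 = neg(8) = -8
  n5 = max2(-8, 9) = 9

Second demand — change propagation:
  n2: re-runs because x1 8->-9; new result 9.
  n5: re-runs because n2 -8->9; new result 9 (unchanged).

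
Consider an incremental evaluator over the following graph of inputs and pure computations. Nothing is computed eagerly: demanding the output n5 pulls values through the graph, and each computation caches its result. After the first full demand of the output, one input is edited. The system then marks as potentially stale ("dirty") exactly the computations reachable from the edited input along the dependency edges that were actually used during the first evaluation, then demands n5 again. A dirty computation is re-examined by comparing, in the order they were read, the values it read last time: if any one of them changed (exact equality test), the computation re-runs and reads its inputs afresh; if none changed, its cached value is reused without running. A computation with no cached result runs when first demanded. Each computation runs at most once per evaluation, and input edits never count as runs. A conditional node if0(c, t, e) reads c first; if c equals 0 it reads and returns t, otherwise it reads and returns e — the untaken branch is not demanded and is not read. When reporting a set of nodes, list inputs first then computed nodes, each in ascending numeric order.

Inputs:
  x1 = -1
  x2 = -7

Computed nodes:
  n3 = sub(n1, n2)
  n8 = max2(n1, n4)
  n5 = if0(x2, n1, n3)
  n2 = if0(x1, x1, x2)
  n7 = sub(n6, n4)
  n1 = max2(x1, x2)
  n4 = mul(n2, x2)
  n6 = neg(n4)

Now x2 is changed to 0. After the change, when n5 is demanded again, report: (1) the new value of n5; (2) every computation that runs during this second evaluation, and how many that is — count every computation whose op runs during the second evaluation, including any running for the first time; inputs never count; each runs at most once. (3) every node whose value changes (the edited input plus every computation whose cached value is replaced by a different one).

n5 now evaluates to 0.
Run set: n1, n5 (2 run).
Changed values: x2, n1, n5.
The important point: the flipped condition redirects demand; n2, n3 are left stale, never re-checked.

Initial pass — values computed on the first demand:
  n1 = max2(-1, -7) = -1
  n2 = if0(x1=-1 -> else branch x2) = -7
  n3 = sub(-1, -7) = 6
  n5 = if0(x2=-7 -> else branch n3) = 6

Second demand — change propagation:
  n1: re-runs because x2 -7->0; new result 0.
  n2: dirty yet unreached — the second evaluation never asks for it.
  n3: dirty yet unreached — the second evaluation never asks for it.
  n5: re-runs because x2 -7->0; new result 0.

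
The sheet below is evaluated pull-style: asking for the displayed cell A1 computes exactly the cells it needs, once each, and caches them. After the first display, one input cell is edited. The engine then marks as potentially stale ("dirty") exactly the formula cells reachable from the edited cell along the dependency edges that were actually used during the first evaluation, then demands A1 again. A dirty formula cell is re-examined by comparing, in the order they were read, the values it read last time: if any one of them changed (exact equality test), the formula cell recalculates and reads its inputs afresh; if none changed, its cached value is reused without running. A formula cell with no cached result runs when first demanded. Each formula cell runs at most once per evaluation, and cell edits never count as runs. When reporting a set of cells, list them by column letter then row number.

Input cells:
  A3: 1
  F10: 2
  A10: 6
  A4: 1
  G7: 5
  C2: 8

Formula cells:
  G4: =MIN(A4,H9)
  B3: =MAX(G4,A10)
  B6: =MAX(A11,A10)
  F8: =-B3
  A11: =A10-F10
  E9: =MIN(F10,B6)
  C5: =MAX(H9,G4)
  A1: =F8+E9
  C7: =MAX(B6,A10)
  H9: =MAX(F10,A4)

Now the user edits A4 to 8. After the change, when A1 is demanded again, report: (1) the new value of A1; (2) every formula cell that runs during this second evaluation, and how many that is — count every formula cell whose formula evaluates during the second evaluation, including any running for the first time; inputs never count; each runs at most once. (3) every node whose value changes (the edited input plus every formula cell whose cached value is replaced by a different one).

First demand of the output computes:
  A11 = 6 - 2 = 4
  B6 = MAX(4, 6) = 6
  E9 = MIN(2, 6) = 2
  H9 = MAX(2, 1) = 2
  G4 = MIN(1, 2) = 1
  B3 = MAX(1, 6) = 6
  F8 = -(6) = -6
  A1 = -6 + 2 = -4

After the edit, cleaning proceeds:
  H9: a read changed (A4 1->8) — executes, giving 8.
  G4: a read changed (A4 1->8; H9 2->8) — executes, giving 8.
  B3: a read changed (G4 1->8) — executes, giving 8.
  F8: a read changed (B3 6->8) — executes, giving -8.
  A1: a read changed (F8 -6->-8) — executes, giving -6.

Demanding A1 again yields -6.
5 formula cells run: A1, B3, F8, G4, H9.
The nodes whose values change: A1, A4, B3, F8, G4, H9.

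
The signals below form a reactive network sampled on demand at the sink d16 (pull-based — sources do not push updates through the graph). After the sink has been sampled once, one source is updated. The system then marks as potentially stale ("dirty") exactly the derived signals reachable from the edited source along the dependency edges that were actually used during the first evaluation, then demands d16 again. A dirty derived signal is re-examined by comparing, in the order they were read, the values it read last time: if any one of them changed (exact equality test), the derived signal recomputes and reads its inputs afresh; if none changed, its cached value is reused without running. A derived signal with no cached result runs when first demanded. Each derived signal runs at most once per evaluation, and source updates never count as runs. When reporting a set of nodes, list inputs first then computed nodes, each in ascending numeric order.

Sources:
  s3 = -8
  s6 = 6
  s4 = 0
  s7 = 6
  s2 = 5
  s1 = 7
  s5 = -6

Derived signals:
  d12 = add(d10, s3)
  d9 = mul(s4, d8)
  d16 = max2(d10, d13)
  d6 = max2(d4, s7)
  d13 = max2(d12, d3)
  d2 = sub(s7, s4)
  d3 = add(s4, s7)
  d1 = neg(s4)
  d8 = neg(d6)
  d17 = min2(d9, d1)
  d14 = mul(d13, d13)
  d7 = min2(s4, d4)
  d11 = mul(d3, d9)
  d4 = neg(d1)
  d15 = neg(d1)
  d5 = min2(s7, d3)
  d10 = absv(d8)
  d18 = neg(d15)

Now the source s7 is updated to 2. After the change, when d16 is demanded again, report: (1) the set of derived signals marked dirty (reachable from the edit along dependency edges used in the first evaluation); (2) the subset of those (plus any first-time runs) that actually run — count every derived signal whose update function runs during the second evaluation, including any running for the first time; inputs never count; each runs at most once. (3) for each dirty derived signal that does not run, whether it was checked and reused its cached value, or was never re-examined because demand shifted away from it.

Initial pass — values computed on the first demand:
  d1 = neg(0) = 0
  d3 = add(0, 6) = 6
  d4 = neg(0) = 0
  d6 = max2(0, 6) = 6
  d8 = neg(6) = -6
  d10 = absv(-6) = 6
  d12 = add(6, -8) = -2
  d13 = max2(-2, 6) = 6
  d16 = max2(6, 6) = 6

Second demand — change propagation:
  d3: re-runs because s7 6->2; new result 2.
  d6: re-runs because s7 6->2; new result 2.
  d8: re-runs because d6 6->2; new result -2.
  d10: re-runs because d8 -6->-2; new result 2.
  d12: re-runs because d10 6->2; new result -6.
  d13: re-runs because d12 -2->-6; d3 6->2; new result 2.
  d16: re-runs because d10 6->2; d13 6->2; new result 2.

Dirty set: d3, d6, d8, d10, d12, d13, d16.
Run set: d3, d6, d8, d10, d12, d13, d16 (7 run).
All dirty derived signals ended up running.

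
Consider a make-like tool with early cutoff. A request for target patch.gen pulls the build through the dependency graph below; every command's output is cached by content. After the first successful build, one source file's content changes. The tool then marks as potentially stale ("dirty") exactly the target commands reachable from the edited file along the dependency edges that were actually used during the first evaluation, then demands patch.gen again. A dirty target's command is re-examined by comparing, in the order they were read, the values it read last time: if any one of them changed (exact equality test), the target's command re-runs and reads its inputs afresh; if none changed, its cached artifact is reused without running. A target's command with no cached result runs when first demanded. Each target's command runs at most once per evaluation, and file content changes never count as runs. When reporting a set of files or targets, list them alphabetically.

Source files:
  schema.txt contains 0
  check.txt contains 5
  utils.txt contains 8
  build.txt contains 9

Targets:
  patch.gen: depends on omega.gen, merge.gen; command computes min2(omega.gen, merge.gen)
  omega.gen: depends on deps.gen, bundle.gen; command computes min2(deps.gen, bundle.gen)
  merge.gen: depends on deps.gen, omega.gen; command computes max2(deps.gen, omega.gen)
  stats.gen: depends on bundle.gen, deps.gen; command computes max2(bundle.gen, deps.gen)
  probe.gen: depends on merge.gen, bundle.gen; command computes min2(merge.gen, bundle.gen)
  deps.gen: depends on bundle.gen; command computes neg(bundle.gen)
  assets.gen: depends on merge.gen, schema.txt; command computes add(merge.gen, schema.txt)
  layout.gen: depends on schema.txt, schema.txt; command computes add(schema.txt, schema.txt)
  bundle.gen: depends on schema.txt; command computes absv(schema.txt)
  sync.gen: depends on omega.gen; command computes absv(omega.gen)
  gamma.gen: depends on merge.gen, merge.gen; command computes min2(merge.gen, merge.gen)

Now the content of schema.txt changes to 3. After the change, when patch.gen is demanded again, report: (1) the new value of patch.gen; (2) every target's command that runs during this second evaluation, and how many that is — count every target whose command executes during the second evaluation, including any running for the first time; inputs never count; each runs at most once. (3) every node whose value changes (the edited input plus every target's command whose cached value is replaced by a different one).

First demand of the output computes:
  bundle.gen = absv(0) = 0
  deps.gen = neg(0) = 0
  omega.gen = min2(0, 0) = 0
  merge.gen = max2(0, 0) = 0
  patch.gen = min2(0, 0) = 0

After the edit, cleaning proceeds:
  bundle.gen: a read changed (schema.txt 0->3) — executes, giving 3.
  deps.gen: a read changed (bundle.gen 0->3) — executes, giving -3.
  omega.gen: a read changed (deps.gen 0->-3; bundle.gen 0->3) — executes, giving -3.
  merge.gen: a read changed (deps.gen 0->-3; omega.gen 0->-3) — executes, giving -3.
  patch.gen: a read changed (omega.gen 0->-3; merge.gen 0->-3) — executes, giving -3.

Demanding patch.gen again yields -3.
5 target commands run: bundle.gen, deps.gen, merge.gen, omega.gen, patch.gen.
The nodes whose values change: bundle.gen, deps.gen, merge.gen, omega.gen, patch.gen, schema.txt.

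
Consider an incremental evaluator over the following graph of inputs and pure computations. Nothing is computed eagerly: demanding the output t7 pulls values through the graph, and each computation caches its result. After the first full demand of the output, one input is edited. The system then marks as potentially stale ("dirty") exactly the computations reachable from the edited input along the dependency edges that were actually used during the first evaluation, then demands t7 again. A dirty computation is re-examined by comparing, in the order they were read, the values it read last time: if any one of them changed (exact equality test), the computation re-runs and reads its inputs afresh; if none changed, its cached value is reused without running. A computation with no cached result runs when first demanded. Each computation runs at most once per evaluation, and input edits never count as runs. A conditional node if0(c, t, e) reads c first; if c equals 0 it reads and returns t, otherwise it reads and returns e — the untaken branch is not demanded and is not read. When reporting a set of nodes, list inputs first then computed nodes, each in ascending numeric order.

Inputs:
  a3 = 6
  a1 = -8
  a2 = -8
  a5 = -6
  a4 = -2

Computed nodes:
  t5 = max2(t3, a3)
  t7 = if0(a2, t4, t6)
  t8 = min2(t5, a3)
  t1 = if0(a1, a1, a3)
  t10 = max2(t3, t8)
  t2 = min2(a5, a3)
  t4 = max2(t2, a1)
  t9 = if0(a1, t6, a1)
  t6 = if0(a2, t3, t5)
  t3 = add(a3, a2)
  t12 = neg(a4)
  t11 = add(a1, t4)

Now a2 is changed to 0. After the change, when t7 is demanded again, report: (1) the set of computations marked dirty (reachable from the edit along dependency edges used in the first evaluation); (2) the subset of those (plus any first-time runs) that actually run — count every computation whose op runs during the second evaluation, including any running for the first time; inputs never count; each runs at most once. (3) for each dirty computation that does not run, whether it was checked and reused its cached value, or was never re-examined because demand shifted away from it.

Dirty set: t3, t5, t6, t7.
Run set: t2, t4, t7 (3 run).
Left stale — demand moved off them: t3, t5, t6.
The important point: the flipped condition redirects demand; t3, t5, t6 are left stale, never re-checked.

Initial pass — values computed on the first demand:
  t3 = add(6, -8) = -2
  t5 = max2(-2, 6) = 6
  t6 = if0(a2=-8 -> else branch t5) = 6
  t7 = if0(a2=-8 -> else branch t6) = 6

Second demand — change propagation:
  t2: newly demanded (no cache) — executes and yields -6.
  t3: dirty yet unreached — the second evaluation never asks for it.
  t4: newly demanded (no cache) — executes and yields -6.
  t5: dirty yet unreached — the second evaluation never asks for it.
  t6: dirty yet unreached — the second evaluation never asks for it.
  t7: re-runs because a2 -8->0; new result -6.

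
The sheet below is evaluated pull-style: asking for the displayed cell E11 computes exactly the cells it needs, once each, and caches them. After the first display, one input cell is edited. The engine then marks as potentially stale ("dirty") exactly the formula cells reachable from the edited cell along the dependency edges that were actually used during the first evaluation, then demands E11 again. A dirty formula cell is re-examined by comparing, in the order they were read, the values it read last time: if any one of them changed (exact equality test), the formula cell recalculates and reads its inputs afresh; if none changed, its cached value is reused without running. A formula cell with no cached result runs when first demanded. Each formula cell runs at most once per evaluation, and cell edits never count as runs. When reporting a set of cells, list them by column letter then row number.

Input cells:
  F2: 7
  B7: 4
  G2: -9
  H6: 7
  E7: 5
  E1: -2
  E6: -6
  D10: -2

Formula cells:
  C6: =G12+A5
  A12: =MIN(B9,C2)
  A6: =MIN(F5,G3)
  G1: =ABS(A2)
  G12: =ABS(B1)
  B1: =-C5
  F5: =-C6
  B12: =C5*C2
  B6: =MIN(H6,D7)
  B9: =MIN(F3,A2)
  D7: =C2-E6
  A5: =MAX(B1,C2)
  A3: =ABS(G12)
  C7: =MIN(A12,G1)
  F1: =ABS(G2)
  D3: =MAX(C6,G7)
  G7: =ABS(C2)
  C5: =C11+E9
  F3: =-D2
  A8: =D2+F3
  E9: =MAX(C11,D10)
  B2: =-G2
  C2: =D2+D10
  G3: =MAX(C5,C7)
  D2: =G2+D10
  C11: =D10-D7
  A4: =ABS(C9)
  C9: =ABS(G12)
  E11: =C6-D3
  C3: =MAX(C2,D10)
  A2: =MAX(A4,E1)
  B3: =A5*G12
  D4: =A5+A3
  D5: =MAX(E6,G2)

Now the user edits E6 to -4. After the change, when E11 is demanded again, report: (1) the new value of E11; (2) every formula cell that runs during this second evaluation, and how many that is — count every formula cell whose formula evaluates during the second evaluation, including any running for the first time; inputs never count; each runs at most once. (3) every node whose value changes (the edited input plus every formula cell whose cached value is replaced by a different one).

Demanding E11 again yields -12.
10 formula cells run: A5, B1, C5, C6, C11, D3, D7, E9, E11, G12.
The nodes whose values change: A5, B1, C5, C6, C11, D7, E6, E9, E11, G12.

First demand of the output computes:
  D2 = -9 + -2 = -11
  C2 = -11 + -2 = -13
  D7 = -13 - -6 = -7
  C11 = -2 - -7 = 5
  E9 = MAX(5, -2) = 5
  C5 = 5 + 5 = 10
  B1 = -(10) = -10
  A5 = MAX(-10, -13) = -10
  G7 = ABS(-13) = 13
  G12 = ABS(-10) = 10
  C6 = 10 + -10 = 0
  D3 = MAX(0, 13) = 13
  E11 = 0 - 13 = -13

After the edit, cleaning proceeds:
  D7: a read changed (E6 -6->-4) — executes, giving -9.
  C11: a read changed (D7 -7->-9) — executes, giving 7.
  E9: a read changed (C11 5->7) — executes, giving 7.
  C5: a read changed (C11 5->7; E9 5->7) — executes, giving 14.
  B1: a read changed (C5 10->14) — executes, giving -14.
  A5: a read changed (B1 -10->-14) — executes, giving -13.
  G12: a read changed (B1 -10->-14) — executes, giving 14.
  C6: a read changed (G12 10->14; A5 -10->-13) — executes, giving 1.
  D3: a read changed (C6 0->1) — executes, giving 13 — identical to its old value.
  E11: a read changed (C6 0->1) — executes, giving -12.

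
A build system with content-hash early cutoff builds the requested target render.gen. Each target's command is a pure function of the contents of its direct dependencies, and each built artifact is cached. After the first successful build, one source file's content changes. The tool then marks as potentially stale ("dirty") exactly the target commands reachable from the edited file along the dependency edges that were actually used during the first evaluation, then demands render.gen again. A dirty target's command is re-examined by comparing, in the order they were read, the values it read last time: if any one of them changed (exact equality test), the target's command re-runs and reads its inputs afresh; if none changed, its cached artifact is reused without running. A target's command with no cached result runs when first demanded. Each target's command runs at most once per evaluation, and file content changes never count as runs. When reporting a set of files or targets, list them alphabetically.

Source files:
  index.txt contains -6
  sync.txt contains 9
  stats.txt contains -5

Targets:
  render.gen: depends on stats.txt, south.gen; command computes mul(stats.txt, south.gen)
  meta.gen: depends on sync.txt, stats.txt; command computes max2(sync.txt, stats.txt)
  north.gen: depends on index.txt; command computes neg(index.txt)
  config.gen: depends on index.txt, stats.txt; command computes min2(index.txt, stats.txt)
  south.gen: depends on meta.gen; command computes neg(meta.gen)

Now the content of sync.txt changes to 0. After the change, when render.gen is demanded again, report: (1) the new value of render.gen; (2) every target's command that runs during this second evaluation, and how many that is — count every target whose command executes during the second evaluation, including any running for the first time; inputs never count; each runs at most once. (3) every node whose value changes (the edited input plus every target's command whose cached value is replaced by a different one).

New value of render.gen: 0.
Target commands that run: meta.gen, render.gen, south.gen — 3 in total.
Values that change: meta.gen, render.gen, south.gen, sync.txt.

First evaluation (everything demanded from the output):
  meta.gen = max2(9, -5) = 9
  south.gen = neg(9) = -9
  render.gen = mul(-5, -9) = 45

Propagation after the edit:
  meta.gen: runs — sync.txt 9->0; result 0.
  south.gen: runs — meta.gen 9->0; result 0.
  render.gen: runs — south.gen -9->0; result 0.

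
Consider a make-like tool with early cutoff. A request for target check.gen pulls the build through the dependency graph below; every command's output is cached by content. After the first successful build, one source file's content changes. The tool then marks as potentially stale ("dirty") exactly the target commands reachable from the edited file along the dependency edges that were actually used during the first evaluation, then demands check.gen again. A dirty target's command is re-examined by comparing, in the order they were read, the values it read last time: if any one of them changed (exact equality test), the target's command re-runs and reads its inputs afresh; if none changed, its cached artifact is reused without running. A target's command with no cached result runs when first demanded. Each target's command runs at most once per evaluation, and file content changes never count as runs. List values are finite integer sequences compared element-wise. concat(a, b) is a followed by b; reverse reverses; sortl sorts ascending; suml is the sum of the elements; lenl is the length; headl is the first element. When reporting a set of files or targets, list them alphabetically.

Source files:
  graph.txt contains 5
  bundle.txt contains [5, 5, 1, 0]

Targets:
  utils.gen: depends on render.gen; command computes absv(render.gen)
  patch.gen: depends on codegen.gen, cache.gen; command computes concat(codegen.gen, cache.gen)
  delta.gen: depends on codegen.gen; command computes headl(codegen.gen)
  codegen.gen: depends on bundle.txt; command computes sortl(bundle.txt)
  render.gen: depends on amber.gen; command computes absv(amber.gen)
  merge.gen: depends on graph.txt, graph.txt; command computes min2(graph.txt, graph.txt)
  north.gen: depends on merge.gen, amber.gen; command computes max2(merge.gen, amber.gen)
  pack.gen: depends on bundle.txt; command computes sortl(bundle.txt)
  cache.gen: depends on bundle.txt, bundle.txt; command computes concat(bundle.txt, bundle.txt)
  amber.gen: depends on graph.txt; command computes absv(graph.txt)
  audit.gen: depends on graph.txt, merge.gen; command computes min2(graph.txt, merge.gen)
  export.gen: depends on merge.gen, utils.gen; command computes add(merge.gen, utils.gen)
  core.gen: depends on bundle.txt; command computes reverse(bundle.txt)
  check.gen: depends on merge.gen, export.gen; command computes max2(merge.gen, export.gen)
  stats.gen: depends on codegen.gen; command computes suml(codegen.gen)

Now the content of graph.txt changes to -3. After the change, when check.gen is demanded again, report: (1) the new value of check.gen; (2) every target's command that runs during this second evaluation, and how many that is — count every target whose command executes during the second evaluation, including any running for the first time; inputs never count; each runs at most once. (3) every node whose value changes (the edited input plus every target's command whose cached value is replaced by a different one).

Demanding check.gen again yields 0.
6 target commands run: amber.gen, check.gen, export.gen, merge.gen, render.gen, utils.gen.
The nodes whose values change: amber.gen, check.gen, export.gen, graph.txt, merge.gen, render.gen, utils.gen.

First demand of the output computes:
  amber.gen = absv(5) = 5
  merge.gen = min2(5, 5) = 5
  render.gen = absv(5) = 5
  utils.gen = absv(5) = 5
  export.gen = add(5, 5) = 10
  check.gen = max2(5, 10) = 10

After the edit, cleaning proceeds:
  amber.gen: a read changed (graph.txt 5->-3) — executes, giving 3.
  merge.gen: a read changed (graph.txt 5->-3; graph.txt 5->-3) — executes, giving -3.
  render.gen: a read changed (amber.gen 5->3) — executes, giving 3.
  utils.gen: a read changed (render.gen 5->3) — executes, giving 3.
  export.gen: a read changed (merge.gen 5->-3; utils.gen 5->3) — executes, giving 0.
  check.gen: a read changed (merge.gen 5->-3; export.gen 10->0) — executes, giving 0.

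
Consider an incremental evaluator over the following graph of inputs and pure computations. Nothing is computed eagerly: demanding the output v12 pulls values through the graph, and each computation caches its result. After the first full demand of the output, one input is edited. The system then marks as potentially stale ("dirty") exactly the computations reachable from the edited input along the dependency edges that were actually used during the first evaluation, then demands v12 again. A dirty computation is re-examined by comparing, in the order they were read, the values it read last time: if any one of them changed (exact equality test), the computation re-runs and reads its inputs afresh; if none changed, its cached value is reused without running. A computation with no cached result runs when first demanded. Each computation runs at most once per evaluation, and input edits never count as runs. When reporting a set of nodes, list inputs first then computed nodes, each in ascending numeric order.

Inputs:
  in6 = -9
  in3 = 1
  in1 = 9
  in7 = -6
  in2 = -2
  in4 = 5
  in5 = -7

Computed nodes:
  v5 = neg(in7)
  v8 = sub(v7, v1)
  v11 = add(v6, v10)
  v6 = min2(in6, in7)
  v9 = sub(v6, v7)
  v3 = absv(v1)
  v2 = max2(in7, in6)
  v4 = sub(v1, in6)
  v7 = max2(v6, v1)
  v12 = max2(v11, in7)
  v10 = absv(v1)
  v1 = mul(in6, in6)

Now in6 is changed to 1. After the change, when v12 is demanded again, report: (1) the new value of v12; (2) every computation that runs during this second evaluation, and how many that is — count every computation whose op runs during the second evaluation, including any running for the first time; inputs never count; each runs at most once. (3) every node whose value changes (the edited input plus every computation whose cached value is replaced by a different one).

Initial pass — values computed on the first demand:
  v1 = mul(-9, -9) = 81
  v6 = min2(-9, -6) = -9
  v10 = absv(81) = 81
  v11 = add(-9, 81) = 72
  v12 = max2(72, -6) = 72

Second demand — change propagation:
  v1: re-runs because in6 -9->1; in6 -9->1; new result 1.
  v6: re-runs because in6 -9->1; new result -6.
  v10: re-runs because v1 81->1; new result 1.
  v11: re-runs because v6 -9->-6; v10 81->1; new result -5.
  v12: re-runs because v11 72->-5; new result -5.

v12 now evaluates to -5.
Run set: v1, v6, v10, v11, v12 (5 run).
Changed values: in6, v1, v6, v10, v11, v12.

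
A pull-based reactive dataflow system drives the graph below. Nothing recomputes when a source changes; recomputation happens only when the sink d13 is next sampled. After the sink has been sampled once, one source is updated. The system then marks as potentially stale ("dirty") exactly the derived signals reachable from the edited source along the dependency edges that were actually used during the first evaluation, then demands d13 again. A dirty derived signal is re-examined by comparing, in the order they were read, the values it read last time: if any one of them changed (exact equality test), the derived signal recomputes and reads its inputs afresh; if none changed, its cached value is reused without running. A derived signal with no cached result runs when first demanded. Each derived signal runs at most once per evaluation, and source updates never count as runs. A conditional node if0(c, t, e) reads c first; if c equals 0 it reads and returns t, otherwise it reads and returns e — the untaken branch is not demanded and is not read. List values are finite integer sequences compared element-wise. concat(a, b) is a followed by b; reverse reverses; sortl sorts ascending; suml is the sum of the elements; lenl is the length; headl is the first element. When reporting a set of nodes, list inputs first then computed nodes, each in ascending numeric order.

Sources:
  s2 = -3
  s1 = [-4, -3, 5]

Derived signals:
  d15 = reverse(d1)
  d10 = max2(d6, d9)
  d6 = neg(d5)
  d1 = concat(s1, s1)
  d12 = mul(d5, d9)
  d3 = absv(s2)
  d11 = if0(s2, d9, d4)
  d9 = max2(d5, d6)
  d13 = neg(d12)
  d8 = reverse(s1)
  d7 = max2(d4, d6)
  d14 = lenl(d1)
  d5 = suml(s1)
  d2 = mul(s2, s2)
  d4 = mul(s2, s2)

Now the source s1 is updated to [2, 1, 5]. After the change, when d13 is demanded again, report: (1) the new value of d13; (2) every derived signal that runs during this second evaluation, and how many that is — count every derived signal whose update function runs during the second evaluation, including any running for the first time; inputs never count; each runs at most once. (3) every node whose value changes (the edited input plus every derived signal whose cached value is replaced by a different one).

New value of d13: -64.
Derived signals that run: d5, d6, d9, d12, d13 — 5 in total.
Values that change: s1, d5, d6, d9, d12, d13.

First evaluation (everything demanded from the output):
  d5 = suml([-4, -3, 5]) = -2
  d6 = neg(-2) = 2
  d9 = max2(-2, 2) = 2
  d12 = mul(-2, 2) = -4
  d13 = neg(-4) = 4

Propagation after the edit:
  d5: runs — s1 [-4, -3, 5]->[2, 1, 5]; result 8.
  d6: runs — d5 -2->8; result -8.
  d9: runs — d5 -2->8; d6 2->-8; result 8.
  d12: runs — d5 -2->8; d9 2->8; result 64.
  d13: runs — d12 -4->64; result -64.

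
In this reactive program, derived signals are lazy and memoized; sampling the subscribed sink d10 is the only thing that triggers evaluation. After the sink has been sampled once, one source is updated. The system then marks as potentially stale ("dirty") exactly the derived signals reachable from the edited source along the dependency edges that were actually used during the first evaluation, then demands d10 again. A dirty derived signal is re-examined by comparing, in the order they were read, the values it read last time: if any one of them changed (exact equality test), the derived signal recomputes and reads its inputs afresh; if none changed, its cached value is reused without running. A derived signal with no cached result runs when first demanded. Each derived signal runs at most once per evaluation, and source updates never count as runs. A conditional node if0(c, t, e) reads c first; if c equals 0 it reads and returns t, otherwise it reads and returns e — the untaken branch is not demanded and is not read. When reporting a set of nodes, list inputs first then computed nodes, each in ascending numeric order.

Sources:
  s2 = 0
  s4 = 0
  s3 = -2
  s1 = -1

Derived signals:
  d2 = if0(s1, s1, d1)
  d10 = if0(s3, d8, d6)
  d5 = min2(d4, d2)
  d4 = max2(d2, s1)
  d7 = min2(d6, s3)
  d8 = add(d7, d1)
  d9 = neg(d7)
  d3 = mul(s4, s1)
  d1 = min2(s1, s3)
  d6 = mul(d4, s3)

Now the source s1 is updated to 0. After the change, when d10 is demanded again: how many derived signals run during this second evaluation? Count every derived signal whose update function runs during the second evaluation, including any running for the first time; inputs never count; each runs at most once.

4 derived signals run: d2, d4, d6, d10.
Note the branch switch — demand abandons d1, which is never re-examined.

First demand of the output computes:
  d1 = min2(-1, -2) = -2
  d2 = if0(s1=-1 -> else branch d1) = -2
  d4 = max2(-2, -1) = -1
  d6 = mul(-1, -2) = 2
  d10 = if0(s3=-2 -> else branch d6) = 2

After the edit, cleaning proceeds:
  d1: stays stale; no demand reaches it after the flip.
  d2: a read changed (s1 -1->0) — executes, giving 0.
  d4: a read changed (d2 -2->0; s1 -1->0) — executes, giving 0.
  d6: a read changed (d4 -1->0) — executes, giving 0.
  d10: a read changed (d6 2->0) — executes, giving 0.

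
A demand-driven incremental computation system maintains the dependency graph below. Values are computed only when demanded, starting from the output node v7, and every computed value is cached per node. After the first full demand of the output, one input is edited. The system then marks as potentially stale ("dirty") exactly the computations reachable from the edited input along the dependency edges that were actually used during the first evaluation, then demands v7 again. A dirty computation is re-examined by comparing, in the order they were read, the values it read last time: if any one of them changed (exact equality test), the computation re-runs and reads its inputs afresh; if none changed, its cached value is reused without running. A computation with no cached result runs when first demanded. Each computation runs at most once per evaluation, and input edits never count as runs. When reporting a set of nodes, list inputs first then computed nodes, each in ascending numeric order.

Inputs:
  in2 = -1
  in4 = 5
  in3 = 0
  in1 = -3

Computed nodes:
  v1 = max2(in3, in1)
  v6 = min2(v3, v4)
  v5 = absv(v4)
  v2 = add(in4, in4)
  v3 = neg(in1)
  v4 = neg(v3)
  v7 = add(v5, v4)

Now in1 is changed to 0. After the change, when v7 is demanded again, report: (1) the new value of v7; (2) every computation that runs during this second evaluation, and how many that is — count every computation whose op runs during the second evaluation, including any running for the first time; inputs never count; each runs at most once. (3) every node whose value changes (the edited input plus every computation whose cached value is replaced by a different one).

First evaluation (everything demanded from the output):
  v3 = neg(-3) = 3
  v4 = neg(3) = -3
  v5 = absv(-3) = 3
  v7 = add(3, -3) = 0

Propagation after the edit:
  v3: runs — in1 -3->0; result 0.
  v4: runs — v3 3->0; result 0.
  v5: runs — v4 -3->0; result 0.
  v7: runs — v5 3->0; v4 -3->0; result 0 (same value as before).

New value of v7: 0.
Computations that run: v3, v4, v5, v7 — 4 in total.
Values that change: in1, v3, v4, v5.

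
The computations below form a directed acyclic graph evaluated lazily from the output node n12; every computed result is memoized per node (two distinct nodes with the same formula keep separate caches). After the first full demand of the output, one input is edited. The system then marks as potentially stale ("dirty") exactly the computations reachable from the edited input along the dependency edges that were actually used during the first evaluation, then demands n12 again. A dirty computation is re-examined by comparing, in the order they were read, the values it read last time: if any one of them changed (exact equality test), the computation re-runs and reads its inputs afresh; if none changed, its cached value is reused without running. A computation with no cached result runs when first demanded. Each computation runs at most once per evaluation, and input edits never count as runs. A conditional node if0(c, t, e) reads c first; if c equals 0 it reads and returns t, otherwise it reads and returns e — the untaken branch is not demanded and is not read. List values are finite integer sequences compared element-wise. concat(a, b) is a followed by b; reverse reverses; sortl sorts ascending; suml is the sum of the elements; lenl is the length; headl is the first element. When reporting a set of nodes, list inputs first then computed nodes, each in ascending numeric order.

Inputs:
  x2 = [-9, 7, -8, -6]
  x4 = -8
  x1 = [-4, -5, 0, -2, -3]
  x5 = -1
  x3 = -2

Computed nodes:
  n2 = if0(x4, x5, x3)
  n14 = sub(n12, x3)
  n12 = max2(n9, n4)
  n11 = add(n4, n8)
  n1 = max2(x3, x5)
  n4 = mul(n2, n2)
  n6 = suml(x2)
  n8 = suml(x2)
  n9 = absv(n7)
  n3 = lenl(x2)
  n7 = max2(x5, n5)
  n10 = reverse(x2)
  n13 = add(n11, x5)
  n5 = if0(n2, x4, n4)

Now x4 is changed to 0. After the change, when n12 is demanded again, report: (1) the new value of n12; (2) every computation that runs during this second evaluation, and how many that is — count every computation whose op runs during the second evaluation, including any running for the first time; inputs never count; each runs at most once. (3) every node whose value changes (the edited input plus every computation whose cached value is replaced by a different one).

Demanding n12 again yields 1.
6 computations run: n2, n4, n5, n7, n9, n12.
The nodes whose values change: x4, n2, n4, n5, n7, n9, n12.

First demand of the output computes:
  n2 = if0(x4=-8 -> else branch x3) = -2
  n4 = mul(-2, -2) = 4
  n5 = if0(n2=-2 -> else branch n4) = 4
  n7 = max2(-1, 4) = 4
  n9 = absv(4) = 4
  n12 = max2(4, 4) = 4

After the edit, cleaning proceeds:
  n2: a read changed (x4 -8->0) — executes, giving -1.
  n4: a read changed (n2 -2->-1; n2 -2->-1) — executes, giving 1.
  n5: a read changed (n2 -2->-1; n4 4->1) — executes, giving 1.
  n7: a read changed (n5 4->1) — executes, giving 1.
  n9: a read changed (n7 4->1) — executes, giving 1.
  n12: a read changed (n9 4->1; n4 4->1) — executes, giving 1.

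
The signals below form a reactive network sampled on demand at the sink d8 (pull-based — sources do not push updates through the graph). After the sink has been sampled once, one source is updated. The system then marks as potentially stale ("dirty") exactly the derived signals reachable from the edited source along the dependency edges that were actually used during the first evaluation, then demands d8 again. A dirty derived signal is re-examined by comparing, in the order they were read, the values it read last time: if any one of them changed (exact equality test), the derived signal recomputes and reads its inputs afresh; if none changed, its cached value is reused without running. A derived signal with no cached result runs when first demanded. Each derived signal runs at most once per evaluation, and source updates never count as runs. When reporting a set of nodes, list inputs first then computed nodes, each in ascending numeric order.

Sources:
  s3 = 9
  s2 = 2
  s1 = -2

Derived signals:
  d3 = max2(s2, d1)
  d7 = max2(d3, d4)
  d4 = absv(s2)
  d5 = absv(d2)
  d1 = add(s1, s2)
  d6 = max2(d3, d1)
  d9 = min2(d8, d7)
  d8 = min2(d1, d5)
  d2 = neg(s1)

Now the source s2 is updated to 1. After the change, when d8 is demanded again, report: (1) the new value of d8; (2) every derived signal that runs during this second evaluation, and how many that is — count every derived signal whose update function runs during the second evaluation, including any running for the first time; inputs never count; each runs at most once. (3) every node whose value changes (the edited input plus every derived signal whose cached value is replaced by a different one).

Initial pass — values computed on the first demand:
  d1 = add(-2, 2) = 0
  d2 = neg(-2) = 2
  d5 = absv(2) = 2
  d8 = min2(0, 2) = 0

Second demand — change propagation:
  d1: re-runs because s2 2->1; new result -1.
  d8: re-runs because d1 0->-1; new result -1.

d8 now evaluates to -1.
Run set: d1, d8 (2 run).
Changed values: s2, d1, d8.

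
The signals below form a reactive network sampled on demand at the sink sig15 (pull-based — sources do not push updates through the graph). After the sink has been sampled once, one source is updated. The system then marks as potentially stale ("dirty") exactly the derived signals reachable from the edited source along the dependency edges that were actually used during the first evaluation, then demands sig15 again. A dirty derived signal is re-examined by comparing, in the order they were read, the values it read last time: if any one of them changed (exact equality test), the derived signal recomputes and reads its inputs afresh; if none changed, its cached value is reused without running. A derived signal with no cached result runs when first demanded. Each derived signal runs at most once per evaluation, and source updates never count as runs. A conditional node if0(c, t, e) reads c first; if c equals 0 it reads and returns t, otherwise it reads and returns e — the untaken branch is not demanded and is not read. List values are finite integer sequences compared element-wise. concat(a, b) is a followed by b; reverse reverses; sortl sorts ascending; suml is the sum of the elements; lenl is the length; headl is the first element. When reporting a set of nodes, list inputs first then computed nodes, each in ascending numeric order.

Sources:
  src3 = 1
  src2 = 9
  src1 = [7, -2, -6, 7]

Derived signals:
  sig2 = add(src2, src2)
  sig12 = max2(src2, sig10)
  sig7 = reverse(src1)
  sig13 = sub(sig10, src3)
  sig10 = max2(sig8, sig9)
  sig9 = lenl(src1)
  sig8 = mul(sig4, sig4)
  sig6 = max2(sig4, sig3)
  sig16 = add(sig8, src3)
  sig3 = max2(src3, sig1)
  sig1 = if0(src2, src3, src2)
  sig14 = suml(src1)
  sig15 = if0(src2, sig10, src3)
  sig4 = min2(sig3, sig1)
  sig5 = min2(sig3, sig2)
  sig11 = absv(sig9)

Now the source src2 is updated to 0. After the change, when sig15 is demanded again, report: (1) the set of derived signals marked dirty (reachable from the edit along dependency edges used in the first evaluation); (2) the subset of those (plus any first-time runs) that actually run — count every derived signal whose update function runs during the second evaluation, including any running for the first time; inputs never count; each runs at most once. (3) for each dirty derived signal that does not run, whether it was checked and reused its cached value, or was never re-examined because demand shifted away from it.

Initial pass — values computed on the first demand:
  sig15 = if0(src2=9 -> else branch src3) = 1

Second demand — change propagation:
  sig1: newly demanded (no cache) — executes and yields 1.
  sig3: newly demanded (no cache) — executes and yields 1.
  sig4: newly demanded (no cache) — executes and yields 1.
  sig8: newly demanded (no cache) — executes and yields 1.
  sig9: newly demanded (no cache) — executes and yields 4.
  sig10: newly demanded (no cache) — executes and yields 4.
  sig15: re-runs because src2 9->0; new result 4.

The important point: the flipped condition pulls in fresh nodes; sig1, sig3, sig4, sig8, sig9, sig10 run for the first time.

Dirty set: sig15.
Run set: sig1, sig3, sig4, sig8, sig9, sig10, sig15 (7 run).
All dirty derived signals ended up running.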